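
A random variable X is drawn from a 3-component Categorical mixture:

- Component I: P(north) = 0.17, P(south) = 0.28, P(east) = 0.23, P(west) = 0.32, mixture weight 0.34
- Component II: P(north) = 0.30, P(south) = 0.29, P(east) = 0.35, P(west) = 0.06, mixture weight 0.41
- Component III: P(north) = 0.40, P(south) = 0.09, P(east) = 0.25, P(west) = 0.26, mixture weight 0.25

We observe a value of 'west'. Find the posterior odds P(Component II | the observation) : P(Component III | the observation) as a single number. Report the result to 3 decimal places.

0.378

Only the two components matter; the odds are (P(Z=i) f_i(x)) / (P(Z=j) f_j(x)).
Evaluate each component's likelihood at the observed value:
  p_I = P(west | comp) = 0.32
  p_II = P(west | comp) = 0.06
  p_III = P(west | comp) = 0.26
Posterior odds = (P(Z=II)·p_II) / (P(Z=III)·p_III) = (0.41·0.06) / (0.25·0.26) = 0.0246 / 0.065 ≈ 0.378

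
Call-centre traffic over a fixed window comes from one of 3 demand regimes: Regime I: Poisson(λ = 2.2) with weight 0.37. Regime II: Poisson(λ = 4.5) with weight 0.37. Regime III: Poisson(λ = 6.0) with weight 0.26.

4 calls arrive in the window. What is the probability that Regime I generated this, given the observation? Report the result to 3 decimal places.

Posterior ∝ prior × likelihood, so P(k | x) ∝ π_k f_k(x); normalise over all components.
Component likelihoods at x = 4 calls:
  f_I = 0.108151
  f_II = 0.189808
  f_III = 0.133853
Unnormalised posteriors:
  π_I·f_I = 0.37 × 0.108151 = 0.040016
  π_II·f_II = 0.37 × 0.189808 = 0.0702288
  π_III·f_III = 0.26 × 0.133853 = 0.0348017
Sum: 0.040016 + 0.0702288 + 0.0348017 = 0.145046
Responsibility of Regime I: 0.040016 / 0.145046 ≈ 0.276

0.276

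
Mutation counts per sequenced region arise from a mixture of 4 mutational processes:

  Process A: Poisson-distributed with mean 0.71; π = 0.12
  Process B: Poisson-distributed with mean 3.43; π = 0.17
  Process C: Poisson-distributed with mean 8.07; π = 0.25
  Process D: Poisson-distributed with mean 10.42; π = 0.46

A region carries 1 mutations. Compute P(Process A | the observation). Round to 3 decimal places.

Posterior ∝ prior × likelihood, so P(k | x) ∝ π_k f_k(x); normalise over all components.
Poisson probabilities:
  p_A = e^(−0.71)·0.71^1/1! = 0.349067
  p_B = e^(−3.43)·3.43^1/1! = 0.111087
  p_C = e^(−8.07)·8.07^1/1! = 0.00252416
  p_D = e^(−10.42)·10.42^1/1! = 0.000310827
Prior × likelihood for each component:
  π_A·p_A = 0.12 × 0.349067 = 0.0418881
  π_B·p_B = 0.17 × 0.111087 = 0.0188848
  π_C·p_C = 0.25 × 0.00252416 = 0.00063104
  π_D·p_D = 0.46 × 0.000310827 = 0.000142981
Evidence: 0.0418881 + 0.0188848 + 0.00063104 + 0.000142981 = 0.0615469
So the posterior for Process A is 0.0418881 / 0.0615469 ≈ 0.681.

0.681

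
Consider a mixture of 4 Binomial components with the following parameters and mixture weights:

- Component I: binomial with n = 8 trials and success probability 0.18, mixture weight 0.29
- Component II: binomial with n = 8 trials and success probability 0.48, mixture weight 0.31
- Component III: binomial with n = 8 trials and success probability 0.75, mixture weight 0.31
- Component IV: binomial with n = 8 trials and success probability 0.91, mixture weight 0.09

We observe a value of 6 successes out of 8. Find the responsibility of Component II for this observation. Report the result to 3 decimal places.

By Bayes' theorem, P(k | x) = π_k f_k(x) / Σ_j π_j f_j(x).
Evaluate each component's likelihood at the observed value:
  f_I = 0.000640355
  f_II = 0.0926002
  f_III = 0.311462
  f_IV = 0.128793
Unnormalised posteriors:
  π_I·f_I = 0.29 × 0.000640355 = 0.000185703
  π_II·f_II = 0.31 × 0.0926002 = 0.0287061
  π_III·f_III = 0.31 × 0.311462 = 0.0965533
  π_IV·f_IV = 0.09 × 0.128793 = 0.0115913
Evidence: 0.000185703 + 0.0287061 + 0.0965533 + 0.0115913 = 0.137036
P(Component II | 6 successes out of 8) = 0.0287061 / 0.137036 ≈ 0.209

0.209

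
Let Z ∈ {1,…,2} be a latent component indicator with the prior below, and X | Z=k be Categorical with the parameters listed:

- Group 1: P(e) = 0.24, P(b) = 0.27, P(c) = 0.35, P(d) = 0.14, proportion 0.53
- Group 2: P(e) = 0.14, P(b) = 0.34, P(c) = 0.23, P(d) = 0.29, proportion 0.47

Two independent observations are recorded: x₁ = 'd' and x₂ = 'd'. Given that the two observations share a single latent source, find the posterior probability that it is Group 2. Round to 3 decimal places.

Posterior ∝ prior × likelihood, so P(k | x) ∝ P(Z=k) f_k(x); normalise over all components.
Since both observations come from the same component, the likelihood for component k is f_k(x₁)·f_k(x₂).
  f_1 = [P(d | comp) = 0.14] × [0.14] = 0.0196
  f_2 = [P(d | comp) = 0.29] × [0.29] = 0.0841
Prior × likelihood for each component:
  P(Z=1)·f_1 = 0.53 × 0.0196 = 0.010388
  P(Z=2)·f_2 = 0.47 × 0.0841 = 0.039527
Sum: 0.010388 + 0.039527 = 0.049915
P(Group 2 | x₁, x₂) ≈ 0.792

0.792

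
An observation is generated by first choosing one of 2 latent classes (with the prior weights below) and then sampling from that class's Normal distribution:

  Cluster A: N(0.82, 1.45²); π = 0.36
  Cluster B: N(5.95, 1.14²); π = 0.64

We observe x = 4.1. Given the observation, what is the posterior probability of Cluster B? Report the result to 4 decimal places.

0.8867

Apply Bayes' rule: the posterior for each component is proportional to its prior times its likelihood at x.
Evaluate each component's likelihood at the observed value:
  p_A = (1/(1.45·√(2π)))·exp(−(4.1−0.82)²/(2·1.45²)) = 0.275133·exp(-2.55848) = 0.0213015
  p_B = (1/(1.14·√(2π)))·exp(−(4.1−5.95)²/(2·1.14²)) = 0.349949·exp(-1.31675) = 0.093788
Prior × likelihood for each component:
  π_A·p_A = 0.36 × 0.0213015 = 0.00766852
  π_B·p_B = 0.64 × 0.093788 = 0.0600243
Evidence: 0.00766852 + 0.0600243 = 0.0676929
So the posterior for Cluster B is 0.0600243 / 0.0676929 ≈ 0.8867.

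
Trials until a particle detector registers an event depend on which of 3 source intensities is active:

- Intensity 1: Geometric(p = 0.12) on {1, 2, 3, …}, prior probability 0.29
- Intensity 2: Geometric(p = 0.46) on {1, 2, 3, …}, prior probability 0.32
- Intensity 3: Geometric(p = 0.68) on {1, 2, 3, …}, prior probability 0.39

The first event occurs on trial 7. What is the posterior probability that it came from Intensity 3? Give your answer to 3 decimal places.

0.014

By Bayes' theorem, P(k | x) = w_k f_k(x) / Σ_j w_j f_j(x).
Evaluate each component's likelihood at the observed value:
  L_1 = 0.0557285
  L_2 = 0.0114057
  L_3 = 0.000730144
Prior × likelihood for each component:
  w_1·L_1 = 0.29 × 0.0557285 = 0.0161613
  w_2·L_2 = 0.32 × 0.0114057 = 0.00364981
  w_3·L_3 = 0.39 × 0.000730144 = 0.000284756
Evidence: 0.0161613 + 0.00364981 + 0.000284756 = 0.0200958
P(Intensity 3 | 7) ≈ 0.014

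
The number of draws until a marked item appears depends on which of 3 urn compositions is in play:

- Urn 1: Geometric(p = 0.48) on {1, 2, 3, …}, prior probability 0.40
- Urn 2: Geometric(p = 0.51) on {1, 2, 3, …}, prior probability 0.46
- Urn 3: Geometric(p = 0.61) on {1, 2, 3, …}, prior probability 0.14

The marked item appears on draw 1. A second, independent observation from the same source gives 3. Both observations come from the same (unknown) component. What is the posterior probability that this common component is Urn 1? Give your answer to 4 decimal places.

Posterior ∝ prior × likelihood, so P(k | x) ∝ w_k f_k(x); normalise over all components.
Since both observations come from the same component, the likelihood for component k is f_k(x₁)·f_k(x₂).
  f_1 = [0.48] × [0.129792] = 0.0623002
  f_2 = [0.51] × [0.122451] = 0.06245
  f_3 = [0.61] × [0.092781] = 0.0565964
Prior × likelihood for each component:
  w_1·f_1 = 0.40 × 0.0623002 = 0.0249201
  w_2·f_2 = 0.46 × 0.06245 = 0.028727
  w_3·f_3 = 0.14 × 0.0565964 = 0.0079235
Marginal: 0.0249201 + 0.028727 + 0.0079235 = 0.0615706
P(Urn 1 | data) = 0.0249201 / 0.0615706 ≈ 0.4047

0.4047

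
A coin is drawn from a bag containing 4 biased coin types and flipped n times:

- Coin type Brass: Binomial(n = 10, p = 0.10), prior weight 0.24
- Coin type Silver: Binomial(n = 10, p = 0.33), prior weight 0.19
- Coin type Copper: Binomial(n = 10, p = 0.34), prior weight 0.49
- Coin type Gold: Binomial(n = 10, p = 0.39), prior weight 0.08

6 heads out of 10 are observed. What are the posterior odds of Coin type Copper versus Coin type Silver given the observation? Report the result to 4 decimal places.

2.9048

Only the two components matter; the odds are (w_i f_i(x)) / (w_j f_j(x)).
Evaluate each component's likelihood at the observed value:
  f_Brass = C(10,6)·0.10^6·0.90^4 = 210·1e-06·0.6561 = 0.000137781
  f_Silver = C(10,6)·0.33^6·0.67^4 = 210·0.00129147·0.201511 = 0.0546515
  f_Copper = C(10,6)·0.34^6·0.66^4 = 210·0.0015448·0.189747 = 0.0615557
  f_Gold = C(10,6)·0.39^6·0.61^4 = 210·0.00351874·0.138458 = 0.102312
Odds = (0.49/0.19) × (0.0615557/0.0546515) = 2.57895 × 1.12633 ≈ 2.9048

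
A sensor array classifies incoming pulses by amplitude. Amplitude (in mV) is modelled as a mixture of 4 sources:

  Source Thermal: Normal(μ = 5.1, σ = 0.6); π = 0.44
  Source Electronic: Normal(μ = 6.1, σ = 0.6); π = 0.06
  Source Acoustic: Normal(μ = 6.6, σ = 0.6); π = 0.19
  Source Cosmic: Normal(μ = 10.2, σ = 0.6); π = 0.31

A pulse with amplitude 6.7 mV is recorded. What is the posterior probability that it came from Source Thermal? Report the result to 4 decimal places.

Apply Bayes' rule: the posterior for each component is proportional to its prior times its likelihood at x.
Normal densities:
  L_Thermal = 0.0189933
  L_Electronic = 0.403285
  L_Acoustic = 0.655733
  L_Cosmic = 2.71469e-08
Weight by the priors:
  π_Thermal·L_Thermal = 0.44 × 0.0189933 = 0.00835706
  π_Electronic·L_Electronic = 0.06 × 0.403285 = 0.0241971
  π_Acoustic·L_Acoustic = 0.19 × 0.655733 = 0.124589
  π_Cosmic·L_Cosmic = 0.31 × 2.71469e-08 = 8.41555e-09
Evidence: 0.00835706 + 0.0241971 + 0.124589 + 8.41555e-09 = 0.157143
P(Source Thermal | the observation) ≈ 0.0532

0.0532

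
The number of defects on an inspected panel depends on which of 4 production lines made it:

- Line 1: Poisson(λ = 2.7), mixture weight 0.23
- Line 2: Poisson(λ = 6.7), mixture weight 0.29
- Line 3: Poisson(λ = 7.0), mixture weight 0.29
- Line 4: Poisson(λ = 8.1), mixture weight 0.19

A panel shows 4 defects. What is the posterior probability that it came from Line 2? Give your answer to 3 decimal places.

0.297

P(component k | x) = P(Z=k)·f_k(x) / marginal(x), where marginal(x) = Σ_j P(Z=j)·f_j(x).
Evaluate each component's likelihood at the observed value:
  p_1 = 0.148816
  p_2 = 0.103351
  p_3 = 0.0912262
  p_4 = 0.0544432
Unnormalised posteriors:
  P(Z=1)·p_1 = 0.23 × 0.148816 = 0.0342276
  P(Z=2)·p_2 = 0.29 × 0.103351 = 0.0299718
  P(Z=3)·p_3 = 0.29 × 0.0912262 = 0.0264556
  P(Z=4)·p_4 = 0.19 × 0.0544432 = 0.0103442
Marginal: 0.0342276 + 0.0299718 + 0.0264556 + 0.0103442 = 0.100999
P(Line 2 | data) = 0.0299718 / 0.100999 ≈ 0.297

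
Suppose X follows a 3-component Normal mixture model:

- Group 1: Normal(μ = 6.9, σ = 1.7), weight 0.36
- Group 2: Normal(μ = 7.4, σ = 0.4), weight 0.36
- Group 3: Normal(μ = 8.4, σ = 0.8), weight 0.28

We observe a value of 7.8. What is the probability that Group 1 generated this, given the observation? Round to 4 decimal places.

0.1852

Apply Bayes' rule: the posterior for each component is proportional to its prior times its likelihood at x.
Normal densities:
  L_1 = 0.203986
  L_2 = 0.604927
  L_3 = 0.376422
Prior × likelihood for each component:
  w_1·L_1 = 0.36 × 0.203986 = 0.0734349
  w_2·L_2 = 0.36 × 0.604927 = 0.217774
  w_3·L_3 = 0.28 × 0.376422 = 0.105398
Sum: 0.0734349 + 0.217774 + 0.105398 = 0.396607
P(Group 1 | 7.8) = 0.0734349 / 0.396607 ≈ 0.1852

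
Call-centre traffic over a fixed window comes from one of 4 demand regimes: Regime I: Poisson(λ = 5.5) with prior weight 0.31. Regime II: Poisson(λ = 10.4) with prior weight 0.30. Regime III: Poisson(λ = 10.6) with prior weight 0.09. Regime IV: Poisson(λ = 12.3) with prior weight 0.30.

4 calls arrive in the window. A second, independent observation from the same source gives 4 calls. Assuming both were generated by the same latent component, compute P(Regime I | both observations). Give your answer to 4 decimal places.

Apply Bayes' rule: the posterior for each component is proportional to its prior times its likelihood at x.
Since both observations come from the same component, the likelihood for component k is f_k(x₁)·f_k(x₂).
  p_I = [e^(−5.5)·5.5^4/4! = 0.155819] × [0.155819] = 0.0242795
  p_II = [e^(−10.4)·10.4^4/4! = 0.014834] × [0.014834] = 0.000220049
  p_III = [e^(−10.6)·10.6^4/4! = 0.0131066] × [0.0131066] = 0.000171783
  p_IV = [e^(−12.3)·12.3^4/4! = 0.00434097] × [0.00434097] = 1.8844e-05
Unnormalised posteriors:
  π_I·p_I = 0.31 × 0.0242795 = 0.00752664
  π_II·p_II = 0.30 × 0.000220049 = 6.60146e-05
  π_III·p_III = 0.09 × 0.000171783 = 1.54605e-05
  π_IV·p_IV = 0.30 × 1.8844e-05 = 5.65321e-06
Normaliser: 0.00752664 + 6.60146e-05 + 1.54605e-05 + 5.65321e-06 = 0.00761377
Responsibility of Regime I: 0.00752664 / 0.00761377 ≈ 0.9886

0.9886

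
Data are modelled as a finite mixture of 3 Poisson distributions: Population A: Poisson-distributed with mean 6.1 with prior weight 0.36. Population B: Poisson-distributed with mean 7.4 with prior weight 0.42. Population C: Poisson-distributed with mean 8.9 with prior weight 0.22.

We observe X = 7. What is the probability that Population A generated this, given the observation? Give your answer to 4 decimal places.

The responsibility of component k is P(Z=k) f_k(x) divided by Σ_j P(Z=j) f_j(x).
Component likelihoods at x = 7:
  L_A = e^(−6.1)·6.1^7/7! = 0.139856
  L_B = e^(−7.4)·7.4^7/7! = 0.147371
  L_C = e^(−8.9)·8.9^7/7! = 0.119696
Multiply by the mixture weights:
  P(Z=A)·L_A = 0.36 × 0.139856 = 0.0503483
  P(Z=B)·L_B = 0.42 × 0.147371 = 0.0618959
  P(Z=C)·L_C = 0.22 × 0.119696 = 0.0263331
Sum: 0.0503483 + 0.0618959 + 0.0263331 = 0.138577
So the posterior for Population A is 0.0503483 / 0.138577 ≈ 0.3633.

0.3633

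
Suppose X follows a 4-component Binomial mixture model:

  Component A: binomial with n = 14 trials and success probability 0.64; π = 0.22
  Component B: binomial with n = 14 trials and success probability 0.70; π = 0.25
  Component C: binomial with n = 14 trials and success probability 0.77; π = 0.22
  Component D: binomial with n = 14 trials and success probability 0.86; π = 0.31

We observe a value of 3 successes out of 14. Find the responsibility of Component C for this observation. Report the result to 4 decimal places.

0.0104

The responsibility of component k is π_k f_k(x) divided by Σ_j π_j f_j(x).
Evaluate each component's likelihood at the observed value:
  p_A = 0.00125594
  p_B = 0.000221172
  p_C = 1.58336e-05
  p_D = 9.37573e-08
Multiply by the mixture weights:
  π_A·p_A = 0.22 × 0.00125594 = 0.000276307
  π_B·p_B = 0.25 × 0.000221172 = 5.52929e-05
  π_C·p_C = 0.22 × 1.58336e-05 = 3.48339e-06
  π_D·p_D = 0.31 × 9.37573e-08 = 2.90648e-08
Normaliser: 0.000276307 + 5.52929e-05 + 3.48339e-06 + 2.90648e-08 = 0.000335112
So the posterior for Component C is 3.48339e-06 / 0.000335112 ≈ 0.0104.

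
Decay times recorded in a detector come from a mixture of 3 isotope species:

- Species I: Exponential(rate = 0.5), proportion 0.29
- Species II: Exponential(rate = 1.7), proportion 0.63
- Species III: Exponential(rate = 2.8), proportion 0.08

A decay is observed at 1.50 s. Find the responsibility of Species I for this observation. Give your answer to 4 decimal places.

P(component k | x) = π_k·f_k(x) / marginal(x), where marginal(x) = Σ_j π_j·f_j(x).
Evaluate each component's likelihood at the observed value:
  L_I = 0.5·e^(−0.5·1.50) = 0.5·e^(−0.7500) = 0.236183
  L_II = 1.7·e^(−1.7·1.50) = 1.7·e^(−2.5500) = 0.132739
  L_III = 2.8·e^(−2.8·1.50) = 2.8·e^(−4.2000) = 0.0419876
Weight by the priors:
  π_I·L_I = 0.29 × 0.236183 = 0.0684932
  π_II·L_II = 0.63 × 0.132739 = 0.0836255
  π_III·L_III = 0.08 × 0.0419876 = 0.00335901
Normaliser: 0.0684932 + 0.0836255 + 0.00335901 = 0.155478
Responsibility of Species I: 0.0684932 / 0.155478 ≈ 0.4405

0.4405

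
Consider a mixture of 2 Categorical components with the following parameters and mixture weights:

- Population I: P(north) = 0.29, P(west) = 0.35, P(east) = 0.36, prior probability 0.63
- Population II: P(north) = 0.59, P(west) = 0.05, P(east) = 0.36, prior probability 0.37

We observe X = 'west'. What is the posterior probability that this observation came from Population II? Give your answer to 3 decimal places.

0.077

By Bayes' theorem, P(k | x) = π_k f_k(x) / Σ_j π_j f_j(x).
Evaluate each component's likelihood at the observed value:
  L_I = 0.35
  L_II = 0.05
Multiply by the mixture weights:
  π_I·L_I = 0.63 × 0.35 = 0.2205
  π_II·L_II = 0.37 × 0.05 = 0.0185
Normaliser: 0.2205 + 0.0185 = 0.239
So the posterior for Population II is 0.0185 / 0.239 ≈ 0.077.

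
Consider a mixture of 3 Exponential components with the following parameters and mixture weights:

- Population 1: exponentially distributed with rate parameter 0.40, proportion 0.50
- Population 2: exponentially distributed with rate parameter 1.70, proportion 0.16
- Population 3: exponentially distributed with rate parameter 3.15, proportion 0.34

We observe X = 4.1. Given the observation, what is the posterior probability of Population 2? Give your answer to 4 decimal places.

0.0065

The responsibility of component k is P(Z=k) f_k(x) divided by Σ_j P(Z=j) f_j(x).
Exponential densities:
  f_1 = 0.40·e^(−0.40·4.1) = 0.40·e^(−1.6400) = 0.077592
  f_2 = 1.70·e^(−1.70·4.1) = 1.70·e^(−6.9700) = 0.00159741
  f_3 = 3.15·e^(−3.15·4.1) = 3.15·e^(−12.9150) = 7.75171e-06
Weight by the priors:
  P(Z=1)·f_1 = 0.50 × 0.077592 = 0.038796
  P(Z=2)·f_2 = 0.16 × 0.00159741 = 0.000255586
  P(Z=3)·f_3 = 0.34 × 7.75171e-06 = 2.63558e-06
Evidence: 0.038796 + 0.000255586 + 2.63558e-06 = 0.0390542
P(Population 2 | the observation) = 0.000255586 / 0.0390542 ≈ 0.0065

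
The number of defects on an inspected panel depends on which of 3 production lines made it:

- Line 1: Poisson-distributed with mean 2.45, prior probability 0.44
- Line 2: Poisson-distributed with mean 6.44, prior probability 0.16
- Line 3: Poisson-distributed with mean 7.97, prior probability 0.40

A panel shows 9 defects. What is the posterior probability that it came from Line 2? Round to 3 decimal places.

P(component k | x) = π_k·f_k(x) / marginal(x), where marginal(x) = Σ_j π_j·f_j(x).
Poisson probabilities:
  p_1 = e^(−2.45)·2.45^9/9! = 0.000756328
  p_2 = e^(−6.44)·6.44^9/9! = 0.0838211
  p_3 = e^(−7.97)·7.97^9/9! = 0.123605
Unnormalised posteriors:
  π_1·p_1 = 0.44 × 0.000756328 = 0.000332784
  π_2·p_2 = 0.16 × 0.0838211 = 0.0134114
  π_3·p_3 = 0.40 × 0.123605 = 0.0494419
Evidence: 0.000332784 + 0.0134114 + 0.0494419 = 0.063186
Responsibility of Line 2: 0.0134114 / 0.063186 ≈ 0.212

0.212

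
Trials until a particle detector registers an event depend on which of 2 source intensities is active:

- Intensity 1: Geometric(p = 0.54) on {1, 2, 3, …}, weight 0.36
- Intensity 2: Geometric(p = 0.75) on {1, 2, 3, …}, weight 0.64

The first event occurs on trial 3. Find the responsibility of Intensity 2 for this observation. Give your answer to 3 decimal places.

0.422

The responsibility of component k is w_k f_k(x) divided by Σ_j w_j f_j(x).
Evaluate each component's likelihood at the observed value:
  f_1 = 0.114264
  f_2 = 0.046875
Multiply by the mixture weights:
  w_1·f_1 = 0.36 × 0.114264 = 0.041135
  w_2·f_2 = 0.64 × 0.046875 = 0.03
Marginal: 0.041135 + 0.03 = 0.071135
P(Intensity 2 | 3) = 0.03 / 0.071135 ≈ 0.422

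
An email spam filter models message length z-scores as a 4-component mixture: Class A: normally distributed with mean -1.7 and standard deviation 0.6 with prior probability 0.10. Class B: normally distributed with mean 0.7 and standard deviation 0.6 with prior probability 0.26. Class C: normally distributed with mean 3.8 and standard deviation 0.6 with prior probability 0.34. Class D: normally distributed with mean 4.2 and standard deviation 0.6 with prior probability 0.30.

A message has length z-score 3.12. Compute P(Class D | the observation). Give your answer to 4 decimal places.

By Bayes' theorem, P(k | x) = π_k f_k(x) / Σ_j π_j f_j(x).
Component likelihoods at x = 3.12:
  f_A = 6.44588e-15
  f_B = 0.000195099
  f_C = 0.34982
  f_D = 0.131584
Unnormalised posteriors:
  π_A·f_A = 0.10 × 6.44588e-15 = 6.44588e-16
  π_B·f_B = 0.26 × 0.000195099 = 5.07258e-05
  π_C·f_C = 0.34 × 0.34982 = 0.118939
  π_D·f_D = 0.30 × 0.131584 = 0.0394751
Marginal: 6.44588e-16 + 5.07258e-05 + 0.118939 + 0.0394751 = 0.158465
P(Class D | the observation) ≈ 0.2491

0.2491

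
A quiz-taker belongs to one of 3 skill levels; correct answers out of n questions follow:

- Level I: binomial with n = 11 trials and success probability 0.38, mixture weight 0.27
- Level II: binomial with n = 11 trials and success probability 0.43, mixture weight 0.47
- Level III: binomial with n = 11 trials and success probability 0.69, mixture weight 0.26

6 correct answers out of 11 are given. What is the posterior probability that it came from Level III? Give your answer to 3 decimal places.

0.241

By Bayes' theorem, P(k | x) = w_k f_k(x) / Σ_j w_j f_j(x).
Binomial probabilities:
  p_I = 0.127439
  p_II = 0.175722
  p_III = 0.14274
Unnormalised posteriors:
  w_I·p_I = 0.27 × 0.127439 = 0.0344085
  w_II·p_II = 0.47 × 0.175722 = 0.0825895
  w_III·p_III = 0.26 × 0.14274 = 0.0371123
Marginal: 0.0344085 + 0.0825895 + 0.0371123 = 0.15411
Responsibility of Level III: 0.0371123 / 0.15411 ≈ 0.241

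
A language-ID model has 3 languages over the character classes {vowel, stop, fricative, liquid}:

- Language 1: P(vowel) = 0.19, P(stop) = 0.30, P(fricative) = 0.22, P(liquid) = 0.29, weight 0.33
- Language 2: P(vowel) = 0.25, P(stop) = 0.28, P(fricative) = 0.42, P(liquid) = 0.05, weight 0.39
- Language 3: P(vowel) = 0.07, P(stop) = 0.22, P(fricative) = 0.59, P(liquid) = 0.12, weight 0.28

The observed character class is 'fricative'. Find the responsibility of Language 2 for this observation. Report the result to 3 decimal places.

By Bayes' theorem, P(k | x) = w_k f_k(x) / Σ_j w_j f_j(x).
Evaluate each component's likelihood at the observed value:
  L_1 = 0.22
  L_2 = 0.42
  L_3 = 0.59
Prior × likelihood for each component:
  w_1·L_1 = 0.33 × 0.22 = 0.0726
  w_2·L_2 = 0.39 × 0.42 = 0.1638
  w_3·L_3 = 0.28 × 0.59 = 0.1652
Evidence: 0.0726 + 0.1638 + 0.1652 = 0.4016
Responsibility of Language 2: 0.1638 / 0.4016 ≈ 0.408

0.408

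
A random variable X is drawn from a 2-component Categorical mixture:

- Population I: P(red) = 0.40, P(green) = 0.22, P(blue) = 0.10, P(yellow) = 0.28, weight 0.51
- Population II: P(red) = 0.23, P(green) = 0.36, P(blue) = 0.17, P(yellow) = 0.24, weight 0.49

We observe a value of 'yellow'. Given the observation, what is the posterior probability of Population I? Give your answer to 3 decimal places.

P(component k | x) = P(Z=k)·f_k(x) / marginal(x), where marginal(x) = Σ_j P(Z=j)·f_j(x).
Component likelihoods at x = 'yellow':
  p_I = 0.28
  p_II = 0.24
Multiply by the mixture weights:
  P(Z=I)·p_I = 0.51 × 0.28 = 0.1428
  P(Z=II)·p_II = 0.49 × 0.24 = 0.1176
Normaliser: 0.1428 + 0.1176 = 0.2604
P(Population I | the observation) = 0.1428 / 0.2604 ≈ 0.548

0.548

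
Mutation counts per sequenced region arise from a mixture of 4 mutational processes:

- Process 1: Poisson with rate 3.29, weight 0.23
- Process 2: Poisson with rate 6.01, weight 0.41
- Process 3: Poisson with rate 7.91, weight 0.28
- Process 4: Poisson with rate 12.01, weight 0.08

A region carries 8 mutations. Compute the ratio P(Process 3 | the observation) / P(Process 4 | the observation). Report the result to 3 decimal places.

7.477

Posterior odds = (π_i f_i(x)) / (π_j f_j(x)); the normalising sum cancels.
Component likelihoods at x = 8 mutations:
  L_1 = e^(−3.29)·3.29^8/8! = 0.0126829
  L_2 = e^(−6.01)·6.01^8/8! = 0.103601
  L_3 = e^(−7.91)·7.91^8/8! = 0.139515
  L_4 = e^(−12.01)·12.01^8/8! = 0.0653051
0.0390643 / 0.0052244 ≈ 7.477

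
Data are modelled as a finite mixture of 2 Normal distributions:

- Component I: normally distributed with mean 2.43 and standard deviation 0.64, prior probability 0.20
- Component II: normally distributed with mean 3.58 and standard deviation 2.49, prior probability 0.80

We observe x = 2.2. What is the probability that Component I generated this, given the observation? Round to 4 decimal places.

The responsibility of component k is w_k f_k(x) divided by Σ_j w_j f_j(x).
Normal densities:
  f_I = 0.584367
  f_II = 0.137408
Multiply by the mixture weights:
  w_I·f_I = 0.20 × 0.584367 = 0.116873
  w_II·f_II = 0.80 × 0.137408 = 0.109927
Sum: 0.116873 + 0.109927 = 0.2268
P(Component I | data) ≈ 0.5153

0.5153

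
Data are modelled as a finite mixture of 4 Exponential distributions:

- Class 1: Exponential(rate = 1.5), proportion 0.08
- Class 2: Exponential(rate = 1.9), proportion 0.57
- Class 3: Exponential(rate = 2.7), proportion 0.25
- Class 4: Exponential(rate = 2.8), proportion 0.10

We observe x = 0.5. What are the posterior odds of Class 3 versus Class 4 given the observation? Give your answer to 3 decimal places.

The posterior odds equal the prior odds times the likelihood ratio: (P(Z=i)/P(Z=j))·(f_i(x)/f_j(x)).
Evaluate each component's likelihood at the observed value:
  L_1 = 1.5·e^(−1.5·0.5) = 1.5·e^(−0.7500) = 0.70855
  L_2 = 1.9·e^(−1.9·0.5) = 1.9·e^(−0.9500) = 0.734808
  L_3 = 2.7·e^(−2.7·0.5) = 2.7·e^(−1.3500) = 0.699949
  L_4 = 2.8·e^(−2.8·0.5) = 2.8·e^(−1.4000) = 0.690471
0.174987 / 0.0690471 ≈ 2.534

2.534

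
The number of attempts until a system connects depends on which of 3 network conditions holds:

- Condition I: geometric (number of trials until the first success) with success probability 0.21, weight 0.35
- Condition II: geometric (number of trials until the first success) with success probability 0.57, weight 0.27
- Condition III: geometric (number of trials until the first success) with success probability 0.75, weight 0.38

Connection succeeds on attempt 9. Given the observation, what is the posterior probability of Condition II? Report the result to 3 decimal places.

P(component k | x) = π_k·f_k(x) / marginal(x), where marginal(x) = Σ_j π_j·f_j(x).
Geometric probabilities:
  f_I = 0.0318593
  f_II = 0.000666227
  f_III = 1.14441e-05
Unnormalised posteriors:
  π_I·f_I = 0.35 × 0.0318593 = 0.0111507
  π_II·f_II = 0.27 × 0.000666227 = 0.000179881
  π_III·f_III = 0.38 × 1.14441e-05 = 4.34875e-06
Sum: 0.0111507 + 0.000179881 + 4.34875e-06 = 0.011335
So the posterior for Condition II is 0.000179881 / 0.011335 ≈ 0.016.

0.016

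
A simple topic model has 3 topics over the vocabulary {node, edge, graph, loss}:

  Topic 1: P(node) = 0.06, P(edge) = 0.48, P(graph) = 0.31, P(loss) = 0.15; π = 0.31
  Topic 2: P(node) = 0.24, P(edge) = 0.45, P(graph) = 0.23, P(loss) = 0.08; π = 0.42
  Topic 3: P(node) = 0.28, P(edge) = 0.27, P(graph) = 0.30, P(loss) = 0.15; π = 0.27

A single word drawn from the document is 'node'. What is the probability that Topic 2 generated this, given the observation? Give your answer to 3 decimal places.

0.517

The responsibility of component k is π_k f_k(x) divided by Σ_j π_j f_j(x).
Evaluate each component's likelihood at the observed value:
  f_1 = P(node | comp) = 0.06
  f_2 = P(node | comp) = 0.24
  f_3 = P(node | comp) = 0.28
Multiply by the mixture weights:
  π_1·f_1 = 0.31 × 0.06 = 0.0186
  π_2·f_2 = 0.42 × 0.24 = 0.1008
  π_3·f_3 = 0.27 × 0.28 = 0.0756
Denominator: 0.0186 + 0.1008 + 0.0756 = 0.195
Responsibility of Topic 2: 0.1008 / 0.195 ≈ 0.517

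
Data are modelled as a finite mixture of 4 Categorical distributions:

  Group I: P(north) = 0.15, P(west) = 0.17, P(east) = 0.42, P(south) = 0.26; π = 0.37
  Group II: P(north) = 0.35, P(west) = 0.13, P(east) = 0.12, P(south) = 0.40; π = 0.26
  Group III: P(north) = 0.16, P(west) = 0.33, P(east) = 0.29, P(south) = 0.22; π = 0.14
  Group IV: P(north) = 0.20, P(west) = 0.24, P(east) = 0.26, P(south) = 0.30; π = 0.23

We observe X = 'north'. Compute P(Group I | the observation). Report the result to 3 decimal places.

Posterior ∝ prior × likelihood, so P(k | x) ∝ π_k f_k(x); normalise over all components.
Component likelihoods at x = 'north':
  L_I = P(north | comp) = 0.15
  L_II = P(north | comp) = 0.35
  L_III = P(north | comp) = 0.16
  L_IV = P(north | comp) = 0.20
Weight by the priors:
  π_I·L_I = 0.37 × 0.15 = 0.0555
  π_II·L_II = 0.26 × 0.35 = 0.091
  π_III·L_III = 0.14 × 0.16 = 0.0224
  π_IV·L_IV = 0.23 × 0.2 = 0.046
Marginal: 0.0555 + 0.091 + 0.0224 + 0.046 = 0.2149
P(Group I | 'north') ≈ 0.258

0.258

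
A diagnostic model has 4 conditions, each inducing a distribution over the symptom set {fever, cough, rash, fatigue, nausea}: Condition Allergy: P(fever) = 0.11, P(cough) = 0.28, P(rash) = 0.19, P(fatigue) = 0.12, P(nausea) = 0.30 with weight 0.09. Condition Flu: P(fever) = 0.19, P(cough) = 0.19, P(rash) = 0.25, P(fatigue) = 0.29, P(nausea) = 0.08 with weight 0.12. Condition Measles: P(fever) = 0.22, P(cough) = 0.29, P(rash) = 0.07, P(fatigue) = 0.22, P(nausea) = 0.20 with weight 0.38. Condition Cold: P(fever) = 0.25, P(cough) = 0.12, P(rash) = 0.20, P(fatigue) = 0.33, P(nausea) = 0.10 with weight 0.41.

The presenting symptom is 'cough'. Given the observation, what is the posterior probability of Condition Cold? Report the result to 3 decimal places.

Posterior ∝ prior × likelihood, so P(k | x) ∝ w_k f_k(x); normalise over all components.
Component likelihoods at x = 'cough':
  L_Allergy = 0.28
  L_Flu = 0.19
  L_Measles = 0.29
  L_Cold = 0.12
Prior × likelihood for each component:
  w_Allergy·L_Allergy = 0.09 × 0.28 = 0.0252
  w_Flu·L_Flu = 0.12 × 0.19 = 0.0228
  w_Measles·L_Measles = 0.38 × 0.29 = 0.1102
  w_Cold·L_Cold = 0.41 × 0.12 = 0.0492
Marginal: 0.0252 + 0.0228 + 0.1102 + 0.0492 = 0.2074
P(Condition Cold | x) = 0.0492 / 0.2074 ≈ 0.237

0.237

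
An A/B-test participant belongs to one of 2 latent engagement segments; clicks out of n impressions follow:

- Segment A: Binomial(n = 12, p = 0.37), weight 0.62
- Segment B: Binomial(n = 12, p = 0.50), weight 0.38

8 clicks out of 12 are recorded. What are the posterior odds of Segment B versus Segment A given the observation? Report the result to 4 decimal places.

2.7043

The posterior odds equal the prior odds times the likelihood ratio: (π_i/π_j)·(f_i(x)/f_j(x)).
Component likelihoods at x = 8 clicks out of 12:
  L_A = C(12,8)·0.37^8·0.63^4 = 495·0.000351248·0.15753 = 0.0273893
  L_B = C(12,8)·0.50^8·0.50^4 = 495·0.00390625·0.0625 = 0.12085
Posterior odds = (π_B·L_B) / (π_A·L_A) = (0.38·0.12085) / (0.62·0.0273893) = 0.0459229 / 0.0169814 ≈ 2.7043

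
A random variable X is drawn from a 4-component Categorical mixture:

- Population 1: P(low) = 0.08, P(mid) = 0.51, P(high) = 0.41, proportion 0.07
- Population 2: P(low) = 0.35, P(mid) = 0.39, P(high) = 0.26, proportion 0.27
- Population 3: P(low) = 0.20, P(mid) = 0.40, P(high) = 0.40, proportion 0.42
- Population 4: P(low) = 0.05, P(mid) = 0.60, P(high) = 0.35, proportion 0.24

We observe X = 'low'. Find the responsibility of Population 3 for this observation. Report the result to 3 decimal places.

P(component k | x) = π_k·f_k(x) / marginal(x), where marginal(x) = Σ_j π_j·f_j(x).
Categorical probabilities:
  L_1 = P(low | comp) = 0.08
  L_2 = P(low | comp) = 0.35
  L_3 = P(low | comp) = 0.20
  L_4 = P(low | comp) = 0.05
Multiply by the mixture weights:
  π_1·L_1 = 0.07 × 0.08 = 0.0056
  π_2·L_2 = 0.27 × 0.35 = 0.0945
  π_3·L_3 = 0.42 × 0.2 = 0.084
  π_4·L_4 = 0.24 × 0.05 = 0.012
Normaliser: 0.0056 + 0.0945 + 0.084 + 0.012 = 0.1961
P(Population 3 | data) = 0.084 / 0.1961 ≈ 0.428

0.428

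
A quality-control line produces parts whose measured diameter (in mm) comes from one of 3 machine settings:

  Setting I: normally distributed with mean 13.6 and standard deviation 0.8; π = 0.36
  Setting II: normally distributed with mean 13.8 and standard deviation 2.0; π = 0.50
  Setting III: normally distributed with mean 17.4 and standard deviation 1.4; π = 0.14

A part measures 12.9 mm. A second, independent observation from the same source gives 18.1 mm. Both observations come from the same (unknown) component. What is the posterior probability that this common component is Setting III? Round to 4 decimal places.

The responsibility of component k is w_k f_k(x) divided by Σ_j w_j f_j(x).
Since both observations come from the same component, the likelihood for component k is f_k(x₁)·f_k(x₂).
  f_I = [0.340069] × [6.71654e-08] = 2.28409e-08
  f_II = [0.180263] × [0.019775] = 0.00356471
  f_III = [0.00162666] × [0.251475] = 0.000409064
Weight by the priors:
  w_I·f_I = 0.36 × 2.28409e-08 = 8.22271e-09
  w_II·f_II = 0.50 × 0.00356471 = 0.00178236
  w_III·f_III = 0.14 × 0.000409064 = 5.7269e-05
Denominator: 8.22271e-09 + 0.00178236 + 5.7269e-05 = 0.00183963
So the posterior for Setting III is 5.7269e-05 / 0.00183963 ≈ 0.0311.

0.0311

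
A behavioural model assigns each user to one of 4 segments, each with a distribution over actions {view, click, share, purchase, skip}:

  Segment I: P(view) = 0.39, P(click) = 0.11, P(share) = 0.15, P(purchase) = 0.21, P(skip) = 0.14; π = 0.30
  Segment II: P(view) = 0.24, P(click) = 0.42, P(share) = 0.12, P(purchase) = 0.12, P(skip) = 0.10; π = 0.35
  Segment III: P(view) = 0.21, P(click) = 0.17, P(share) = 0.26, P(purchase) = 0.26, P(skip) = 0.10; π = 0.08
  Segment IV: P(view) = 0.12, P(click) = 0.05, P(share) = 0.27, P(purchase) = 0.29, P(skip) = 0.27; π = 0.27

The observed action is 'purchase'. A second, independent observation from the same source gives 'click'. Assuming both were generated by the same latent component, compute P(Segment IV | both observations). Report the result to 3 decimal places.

0.122

P(component k | x) = P(Z=k)·f_k(x) / marginal(x), where marginal(x) = Σ_j P(Z=j)·f_j(x).
Since both observations come from the same component, the likelihood for component k is f_k(x₁)·f_k(x₂).
  f_I = [0.21] × [0.11] = 0.0231
  f_II = [0.12] × [0.42] = 0.0504
  f_III = [0.26] × [0.17] = 0.0442
  f_IV = [0.29] × [0.05] = 0.0145
Prior × likelihood for each component:
  P(Z=I)·f_I = 0.30 × 0.0231 = 0.00693
  P(Z=II)·f_II = 0.35 × 0.0504 = 0.01764
  P(Z=III)·f_III = 0.08 × 0.0442 = 0.003536
  P(Z=IV)·f_IV = 0.27 × 0.0145 = 0.003915
Denominator: 0.00693 + 0.01764 + 0.003536 + 0.003915 = 0.032021
P(Segment IV | x₁,x₂) = 0.003915 / 0.032021 ≈ 0.122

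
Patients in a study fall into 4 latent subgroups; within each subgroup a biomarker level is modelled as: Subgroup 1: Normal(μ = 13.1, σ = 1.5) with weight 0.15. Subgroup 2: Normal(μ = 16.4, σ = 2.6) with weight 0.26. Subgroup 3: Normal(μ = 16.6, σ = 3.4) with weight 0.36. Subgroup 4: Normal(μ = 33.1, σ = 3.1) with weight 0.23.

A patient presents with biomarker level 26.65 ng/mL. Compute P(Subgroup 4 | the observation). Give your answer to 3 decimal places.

Apply Bayes' rule: the posterior for each component is proportional to its prior times its likelihood at x.
Component likelihoods at x = 26.65 ng/mL:
  L_1 = (1/(1.5·√(2π)))·exp(−(26.65−13.1)²/(2·1.5²)) = 0.265962·exp(-40.80056) = 5.07414e-19
  L_2 = (1/(2.6·√(2π)))·exp(−(26.65−16.4)²/(2·2.6²)) = 0.153439·exp(-7.77089) = 6.47262e-05
  L_3 = (1/(3.4·√(2π)))·exp(−(26.65−16.6)²/(2·3.4²)) = 0.117336·exp(-4.36862) = 0.0014865
  L_4 = (1/(3.1·√(2π)))·exp(−(26.65−33.1)²/(2·3.1²)) = 0.128691·exp(-2.16454) = 0.0147741
Prior × likelihood for each component:
  π_1·L_1 = 0.15 × 5.07414e-19 = 7.61121e-20
  π_2·L_2 = 0.26 × 6.47262e-05 = 1.68288e-05
  π_3·L_3 = 0.36 × 0.0014865 = 0.000535138
  π_4·L_4 = 0.23 × 0.0147741 = 0.00339803
Normaliser: 7.61121e-20 + 1.68288e-05 + 0.000535138 + 0.00339803 = 0.00395
So the posterior for Subgroup 4 is 0.00339803 / 0.00395 ≈ 0.860.

0.860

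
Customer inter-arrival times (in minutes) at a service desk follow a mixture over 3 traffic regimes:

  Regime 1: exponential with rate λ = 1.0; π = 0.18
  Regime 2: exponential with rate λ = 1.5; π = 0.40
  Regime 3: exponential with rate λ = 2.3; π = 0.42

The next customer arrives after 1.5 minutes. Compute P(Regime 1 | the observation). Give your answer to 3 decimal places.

0.300

By Bayes' theorem, P(k | x) = π_k f_k(x) / Σ_j π_j f_j(x).
Exponential densities:
  L_1 = 1.0·e^(−1.0·1.5) = 1.0·e^(−1.5000) = 0.22313
  L_2 = 1.5·e^(−1.5·1.5) = 1.5·e^(−2.2500) = 0.158099
  L_3 = 2.3·e^(−2.3·1.5) = 2.3·e^(−3.4500) = 0.073015
Prior × likelihood for each component:
  π_1·L_1 = 0.18 × 0.22313 = 0.0401634
  π_2·L_2 = 0.40 × 0.158099 = 0.0632395
  π_3·L_3 = 0.42 × 0.073015 = 0.0306663
Denominator: 0.0401634 + 0.0632395 + 0.0306663 = 0.134069
So the posterior for Regime 1 is 0.0401634 / 0.134069 ≈ 0.300.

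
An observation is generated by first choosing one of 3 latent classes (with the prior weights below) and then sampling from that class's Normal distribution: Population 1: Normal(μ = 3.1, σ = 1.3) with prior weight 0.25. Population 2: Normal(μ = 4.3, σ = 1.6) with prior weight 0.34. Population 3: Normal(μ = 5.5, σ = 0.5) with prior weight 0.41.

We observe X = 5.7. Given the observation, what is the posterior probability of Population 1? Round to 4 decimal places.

Posterior ∝ prior × likelihood, so P(k | x) ∝ P(Z=k) f_k(x); normalise over all components.
Normal densities:
  L_1 = (1/(1.3·√(2π)))·exp(−(5.7−3.1)²/(2·1.3²)) = 0.306879·exp(-2.00000) = 0.0415315
  L_2 = (1/(1.6·√(2π)))·exp(−(5.7−4.3)²/(2·1.6²)) = 0.249339·exp(-0.38281) = 0.170034
  L_3 = (1/(0.5·√(2π)))·exp(−(5.7−5.5)²/(2·0.5²)) = 0.797885·exp(-0.08000) = 0.73654
Prior × likelihood for each component:
  P(Z=1)·L_1 = 0.25 × 0.0415315 = 0.0103829
  P(Z=2)·L_2 = 0.34 × 0.170034 = 0.0578117
  P(Z=3)·L_3 = 0.41 × 0.73654 = 0.301982
Sum: 0.0103829 + 0.0578117 + 0.301982 = 0.370176
So the posterior for Population 1 is 0.0103829 / 0.370176 ≈ 0.0280.

0.0280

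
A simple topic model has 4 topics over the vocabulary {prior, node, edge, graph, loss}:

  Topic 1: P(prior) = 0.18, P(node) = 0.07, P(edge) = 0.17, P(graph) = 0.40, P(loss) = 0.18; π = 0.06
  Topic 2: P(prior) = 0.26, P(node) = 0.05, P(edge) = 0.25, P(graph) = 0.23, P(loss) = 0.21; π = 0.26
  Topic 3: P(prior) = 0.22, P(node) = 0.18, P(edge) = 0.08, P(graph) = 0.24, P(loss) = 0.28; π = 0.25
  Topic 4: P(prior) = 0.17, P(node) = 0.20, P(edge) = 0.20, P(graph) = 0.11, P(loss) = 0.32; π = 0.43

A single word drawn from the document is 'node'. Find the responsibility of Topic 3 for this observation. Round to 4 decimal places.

0.3036

The responsibility of component k is w_k f_k(x) divided by Σ_j w_j f_j(x).
Component likelihoods at x = 'node':
  L_1 = P(node | comp) = 0.07
  L_2 = P(node | comp) = 0.05
  L_3 = P(node | comp) = 0.18
  L_4 = P(node | comp) = 0.20
Unnormalised posteriors:
  w_1·L_1 = 0.06 × 0.07 = 0.0042
  w_2·L_2 = 0.26 × 0.05 = 0.013
  w_3·L_3 = 0.25 × 0.18 = 0.045
  w_4·L_4 = 0.43 × 0.2 = 0.086
Denominator: 0.0042 + 0.013 + 0.045 + 0.086 = 0.1482
Responsibility of Topic 3: 0.045 / 0.1482 ≈ 0.3036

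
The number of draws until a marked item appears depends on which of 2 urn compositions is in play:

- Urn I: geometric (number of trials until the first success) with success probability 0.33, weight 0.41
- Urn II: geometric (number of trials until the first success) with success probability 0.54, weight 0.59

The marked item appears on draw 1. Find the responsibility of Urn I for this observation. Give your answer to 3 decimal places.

P(component k | x) = π_k·f_k(x) / marginal(x), where marginal(x) = Σ_j π_j·f_j(x).
Geometric probabilities:
  L_I = 0.33
  L_II = 0.54
Weight by the priors:
  π_I·L_I = 0.41 × 0.33 = 0.1353
  π_II·L_II = 0.59 × 0.54 = 0.3186
Normaliser: 0.1353 + 0.3186 = 0.4539
So the posterior for Urn I is 0.1353 / 0.4539 ≈ 0.298.

0.298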